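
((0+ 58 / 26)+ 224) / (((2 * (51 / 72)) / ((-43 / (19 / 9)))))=-803412 / 247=-3252.68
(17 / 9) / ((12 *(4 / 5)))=85 / 432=0.20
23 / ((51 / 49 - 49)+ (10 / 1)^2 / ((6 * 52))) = -87906 / 182075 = -0.48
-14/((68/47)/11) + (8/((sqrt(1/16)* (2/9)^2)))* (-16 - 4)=-444259/34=-13066.44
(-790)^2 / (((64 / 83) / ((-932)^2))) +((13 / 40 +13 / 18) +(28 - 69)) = 253096783788617 / 360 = 703046621635.05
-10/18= -0.56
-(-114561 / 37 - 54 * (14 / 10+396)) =4542831 / 185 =24555.84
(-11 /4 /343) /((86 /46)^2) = -5819 /2536828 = -0.00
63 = 63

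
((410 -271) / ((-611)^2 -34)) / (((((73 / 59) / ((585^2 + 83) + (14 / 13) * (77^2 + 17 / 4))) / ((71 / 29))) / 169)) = 68626347681697 / 1580497158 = 43420.73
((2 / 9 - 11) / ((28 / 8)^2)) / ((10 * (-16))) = 97 / 17640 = 0.01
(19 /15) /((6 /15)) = 19 /6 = 3.17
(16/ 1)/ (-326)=-8/ 163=-0.05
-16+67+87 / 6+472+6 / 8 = 2153 / 4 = 538.25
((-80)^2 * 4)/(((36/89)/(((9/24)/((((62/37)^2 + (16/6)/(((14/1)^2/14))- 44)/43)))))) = -7334828200/294689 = -24890.06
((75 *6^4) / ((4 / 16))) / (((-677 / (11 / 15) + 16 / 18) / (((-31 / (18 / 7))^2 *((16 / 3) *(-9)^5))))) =1761761777529600 / 91307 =19294925663.20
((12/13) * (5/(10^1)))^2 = 36/169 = 0.21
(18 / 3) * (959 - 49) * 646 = 3527160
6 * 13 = 78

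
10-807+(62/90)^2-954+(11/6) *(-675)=-12101503/4050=-2988.03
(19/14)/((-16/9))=-171/224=-0.76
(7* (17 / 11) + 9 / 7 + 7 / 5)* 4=20796 / 385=54.02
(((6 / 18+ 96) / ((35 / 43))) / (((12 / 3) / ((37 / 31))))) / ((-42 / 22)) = -18.50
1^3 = 1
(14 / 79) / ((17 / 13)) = 182 / 1343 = 0.14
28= 28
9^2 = 81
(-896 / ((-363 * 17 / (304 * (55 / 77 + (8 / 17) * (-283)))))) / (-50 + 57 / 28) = 1561305088 / 12808191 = 121.90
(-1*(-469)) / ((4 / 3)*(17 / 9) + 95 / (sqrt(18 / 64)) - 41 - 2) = 13840659 / 22198151 + 43307460*sqrt(2) / 22198151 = 3.38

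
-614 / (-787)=614 / 787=0.78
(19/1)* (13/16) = 247/16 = 15.44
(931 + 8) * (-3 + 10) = 6573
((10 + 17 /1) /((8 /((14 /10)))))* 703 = 132867 /40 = 3321.68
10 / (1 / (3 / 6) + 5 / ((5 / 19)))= 0.48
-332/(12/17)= -1411/3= -470.33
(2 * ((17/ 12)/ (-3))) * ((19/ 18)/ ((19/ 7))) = -119/ 324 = -0.37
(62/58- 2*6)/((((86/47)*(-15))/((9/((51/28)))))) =208586/105995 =1.97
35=35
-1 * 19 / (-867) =19 / 867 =0.02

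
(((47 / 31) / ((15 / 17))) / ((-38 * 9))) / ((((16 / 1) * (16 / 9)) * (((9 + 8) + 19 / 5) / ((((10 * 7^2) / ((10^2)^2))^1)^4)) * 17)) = -270945647 / 94089216000000000000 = -0.00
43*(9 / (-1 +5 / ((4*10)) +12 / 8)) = 619.20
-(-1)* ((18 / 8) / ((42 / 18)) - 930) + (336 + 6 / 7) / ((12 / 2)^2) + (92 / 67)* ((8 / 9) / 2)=-15517549 / 16884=-919.07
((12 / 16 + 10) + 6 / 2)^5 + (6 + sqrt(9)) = 503293591 / 1024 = 491497.65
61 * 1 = 61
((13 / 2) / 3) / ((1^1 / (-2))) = -13 / 3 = -4.33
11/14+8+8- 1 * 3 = 193/14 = 13.79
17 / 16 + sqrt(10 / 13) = sqrt(130) / 13 + 17 / 16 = 1.94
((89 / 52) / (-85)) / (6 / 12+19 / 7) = -0.01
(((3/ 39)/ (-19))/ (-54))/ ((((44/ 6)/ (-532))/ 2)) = -0.01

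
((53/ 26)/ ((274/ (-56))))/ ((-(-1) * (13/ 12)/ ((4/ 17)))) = -35616/ 393601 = -0.09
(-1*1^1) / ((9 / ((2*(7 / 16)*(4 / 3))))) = -7 / 54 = -0.13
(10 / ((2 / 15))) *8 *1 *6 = 3600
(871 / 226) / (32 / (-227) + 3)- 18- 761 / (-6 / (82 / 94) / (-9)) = -3489678358 / 3446839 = -1012.43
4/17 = 0.24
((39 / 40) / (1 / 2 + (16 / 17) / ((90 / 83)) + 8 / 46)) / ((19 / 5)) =686205 / 4123684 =0.17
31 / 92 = 0.34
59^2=3481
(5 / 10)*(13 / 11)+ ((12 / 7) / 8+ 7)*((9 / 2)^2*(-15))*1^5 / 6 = -449227 / 1232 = -364.63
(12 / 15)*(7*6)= 33.60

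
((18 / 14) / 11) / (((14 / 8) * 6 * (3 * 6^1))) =1 / 1617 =0.00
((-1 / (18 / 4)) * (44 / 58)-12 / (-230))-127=-3815399 / 30015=-127.12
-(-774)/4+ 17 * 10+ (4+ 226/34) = 12721/34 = 374.15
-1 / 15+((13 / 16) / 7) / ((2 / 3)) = 0.11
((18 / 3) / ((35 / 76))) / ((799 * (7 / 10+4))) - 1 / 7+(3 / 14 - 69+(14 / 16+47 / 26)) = -1810973683 / 27338584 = -66.24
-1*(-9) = 9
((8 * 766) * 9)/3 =18384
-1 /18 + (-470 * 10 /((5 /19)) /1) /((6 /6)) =-321481 /18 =-17860.06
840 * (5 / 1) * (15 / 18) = 3500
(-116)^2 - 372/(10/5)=13270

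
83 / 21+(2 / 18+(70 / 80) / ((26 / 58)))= 39413 / 6552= 6.02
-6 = -6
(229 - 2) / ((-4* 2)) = -227 / 8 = -28.38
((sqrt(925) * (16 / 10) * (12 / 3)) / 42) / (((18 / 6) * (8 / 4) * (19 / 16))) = 128 * sqrt(37) / 1197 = 0.65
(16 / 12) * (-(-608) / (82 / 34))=336.13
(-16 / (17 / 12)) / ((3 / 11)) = -704 / 17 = -41.41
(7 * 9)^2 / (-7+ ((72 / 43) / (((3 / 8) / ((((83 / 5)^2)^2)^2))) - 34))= 9523828125 / 61777158268860571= 0.00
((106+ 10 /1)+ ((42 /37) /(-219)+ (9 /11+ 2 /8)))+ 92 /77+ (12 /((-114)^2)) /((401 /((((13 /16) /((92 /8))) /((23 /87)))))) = 15067540043034923 /127412648359304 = 118.26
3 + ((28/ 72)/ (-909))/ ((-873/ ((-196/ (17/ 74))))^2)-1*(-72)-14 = 109915679404465/ 1801908453861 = 61.00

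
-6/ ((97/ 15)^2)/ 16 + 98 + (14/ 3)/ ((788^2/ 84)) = 286256290793/ 2921231048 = 97.99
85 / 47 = 1.81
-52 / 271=-0.19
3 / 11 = 0.27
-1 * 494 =-494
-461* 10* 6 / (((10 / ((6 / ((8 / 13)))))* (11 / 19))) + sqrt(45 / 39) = -1024803 / 22 + sqrt(195) / 13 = -46580.88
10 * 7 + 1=71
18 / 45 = 0.40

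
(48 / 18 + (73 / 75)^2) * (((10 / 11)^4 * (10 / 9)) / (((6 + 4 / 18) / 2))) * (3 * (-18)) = -47.61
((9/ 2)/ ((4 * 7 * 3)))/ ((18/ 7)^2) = 7/ 864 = 0.01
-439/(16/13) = -5707/16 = -356.69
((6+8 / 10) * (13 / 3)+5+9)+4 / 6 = 662 / 15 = 44.13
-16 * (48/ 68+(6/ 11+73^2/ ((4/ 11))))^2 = -120180550110721/ 34969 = -3436774002.99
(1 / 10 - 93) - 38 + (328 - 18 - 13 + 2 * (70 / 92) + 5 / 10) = 168.12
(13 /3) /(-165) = -13 /495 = -0.03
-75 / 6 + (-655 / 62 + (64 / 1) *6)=11189 / 31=360.94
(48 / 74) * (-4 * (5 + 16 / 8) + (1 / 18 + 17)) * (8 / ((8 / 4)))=-3152 / 111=-28.40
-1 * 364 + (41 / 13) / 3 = -14155 / 39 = -362.95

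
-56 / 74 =-28 / 37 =-0.76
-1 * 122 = -122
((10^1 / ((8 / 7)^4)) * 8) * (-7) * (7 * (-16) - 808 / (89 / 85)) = 826148085 / 2848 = 290080.09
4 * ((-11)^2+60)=724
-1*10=-10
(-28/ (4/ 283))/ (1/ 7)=-13867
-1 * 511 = -511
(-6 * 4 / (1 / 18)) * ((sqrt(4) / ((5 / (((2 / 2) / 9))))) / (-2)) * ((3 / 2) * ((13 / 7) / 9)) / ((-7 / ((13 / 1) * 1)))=-1352 / 245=-5.52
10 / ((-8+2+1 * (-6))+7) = -2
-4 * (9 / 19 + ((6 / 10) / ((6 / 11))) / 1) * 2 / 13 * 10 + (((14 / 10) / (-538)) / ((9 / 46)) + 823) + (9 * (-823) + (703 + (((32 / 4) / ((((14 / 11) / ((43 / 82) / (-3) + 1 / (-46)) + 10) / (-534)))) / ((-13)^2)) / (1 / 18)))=-2521654122649022 / 418892883435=-6019.81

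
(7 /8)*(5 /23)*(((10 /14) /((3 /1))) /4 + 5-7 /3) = 0.52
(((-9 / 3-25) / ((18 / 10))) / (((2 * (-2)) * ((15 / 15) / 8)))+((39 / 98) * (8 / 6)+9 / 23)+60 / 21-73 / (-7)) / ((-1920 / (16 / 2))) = -114917 / 608580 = -0.19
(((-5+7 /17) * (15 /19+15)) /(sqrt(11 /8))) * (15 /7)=-132.39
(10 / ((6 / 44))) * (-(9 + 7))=-3520 / 3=-1173.33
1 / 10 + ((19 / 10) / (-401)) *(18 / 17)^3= 371861 / 3940226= 0.09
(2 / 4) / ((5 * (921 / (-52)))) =-26 / 4605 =-0.01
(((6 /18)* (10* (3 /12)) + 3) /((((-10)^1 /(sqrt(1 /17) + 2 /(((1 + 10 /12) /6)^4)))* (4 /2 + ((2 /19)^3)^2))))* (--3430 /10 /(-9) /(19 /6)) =19533945011* sqrt(17) /143960493780 + 607583825622144 /1147998687055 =529.81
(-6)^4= 1296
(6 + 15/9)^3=12167/27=450.63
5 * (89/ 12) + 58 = 1141/ 12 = 95.08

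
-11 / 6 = -1.83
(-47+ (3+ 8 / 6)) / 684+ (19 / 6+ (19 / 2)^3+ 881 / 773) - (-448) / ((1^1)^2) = 4154624851 / 3172392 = 1309.62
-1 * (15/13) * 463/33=-2315/143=-16.19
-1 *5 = -5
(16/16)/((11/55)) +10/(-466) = 1160/233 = 4.98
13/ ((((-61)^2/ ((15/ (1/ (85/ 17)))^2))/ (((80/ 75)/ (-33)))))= -26000/ 40931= -0.64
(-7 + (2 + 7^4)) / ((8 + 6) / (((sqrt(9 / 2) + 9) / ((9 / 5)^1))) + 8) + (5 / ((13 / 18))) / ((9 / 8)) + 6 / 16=62895 * sqrt(2) / 6361 + 149468799 / 661544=239.92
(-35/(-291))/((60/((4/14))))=1/1746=0.00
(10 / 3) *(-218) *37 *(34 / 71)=-12875.31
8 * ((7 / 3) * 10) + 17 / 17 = 187.67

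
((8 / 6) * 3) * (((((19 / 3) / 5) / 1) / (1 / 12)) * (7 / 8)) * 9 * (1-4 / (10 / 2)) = 2394 / 25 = 95.76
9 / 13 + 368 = 4793 / 13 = 368.69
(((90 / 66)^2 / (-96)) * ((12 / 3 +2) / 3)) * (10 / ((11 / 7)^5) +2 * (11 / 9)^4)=-36366266575 / 170473771908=-0.21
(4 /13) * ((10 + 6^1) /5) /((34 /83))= 2656 /1105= 2.40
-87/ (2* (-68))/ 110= 87/ 14960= 0.01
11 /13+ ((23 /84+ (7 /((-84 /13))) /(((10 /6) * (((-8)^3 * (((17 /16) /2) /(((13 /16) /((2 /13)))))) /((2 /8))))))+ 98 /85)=2.28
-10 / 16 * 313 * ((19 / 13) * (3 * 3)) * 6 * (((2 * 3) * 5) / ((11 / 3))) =-36128025 / 286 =-126321.77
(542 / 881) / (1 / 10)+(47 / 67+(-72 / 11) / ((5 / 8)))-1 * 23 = -86418622 / 3246485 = -26.62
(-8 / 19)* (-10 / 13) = 80 / 247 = 0.32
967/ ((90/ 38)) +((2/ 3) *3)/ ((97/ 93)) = 1790551/ 4365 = 410.21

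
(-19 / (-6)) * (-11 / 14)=-209 / 84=-2.49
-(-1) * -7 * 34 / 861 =-34 / 123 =-0.28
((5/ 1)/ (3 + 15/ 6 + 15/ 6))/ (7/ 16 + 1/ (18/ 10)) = 90/ 143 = 0.63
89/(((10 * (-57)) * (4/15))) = -89/152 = -0.59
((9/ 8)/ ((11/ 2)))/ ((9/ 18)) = 9/ 22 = 0.41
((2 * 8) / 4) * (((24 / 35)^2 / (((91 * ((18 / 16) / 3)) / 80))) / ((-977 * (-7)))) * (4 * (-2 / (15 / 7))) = -262144 / 108911075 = -0.00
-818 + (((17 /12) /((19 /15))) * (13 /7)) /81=-35248151 /43092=-817.97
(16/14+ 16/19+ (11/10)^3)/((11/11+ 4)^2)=441023/3325000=0.13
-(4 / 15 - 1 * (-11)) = -169 / 15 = -11.27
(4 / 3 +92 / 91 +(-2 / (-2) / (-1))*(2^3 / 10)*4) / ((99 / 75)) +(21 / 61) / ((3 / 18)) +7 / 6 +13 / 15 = 18963103 / 5495490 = 3.45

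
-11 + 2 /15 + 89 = 1172 /15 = 78.13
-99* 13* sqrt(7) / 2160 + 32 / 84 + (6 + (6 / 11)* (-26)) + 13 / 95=-168187 / 21945 - 143* sqrt(7) / 240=-9.24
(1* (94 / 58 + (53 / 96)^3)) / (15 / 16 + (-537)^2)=0.00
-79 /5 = -15.80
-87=-87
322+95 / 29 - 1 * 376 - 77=-3704 / 29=-127.72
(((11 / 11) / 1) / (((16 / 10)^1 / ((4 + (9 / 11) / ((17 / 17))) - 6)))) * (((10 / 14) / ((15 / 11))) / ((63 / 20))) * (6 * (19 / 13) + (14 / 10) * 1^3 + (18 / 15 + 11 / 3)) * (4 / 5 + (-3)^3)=192046 / 3969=48.39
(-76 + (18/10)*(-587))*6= -33978/5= -6795.60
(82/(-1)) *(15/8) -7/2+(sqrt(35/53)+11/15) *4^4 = 1829/60+256 *sqrt(1855)/53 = 238.52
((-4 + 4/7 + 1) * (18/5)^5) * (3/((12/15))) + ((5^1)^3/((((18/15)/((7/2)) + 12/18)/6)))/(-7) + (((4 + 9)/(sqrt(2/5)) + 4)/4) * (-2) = -1301948701/231875 - 13 * sqrt(10)/4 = -5625.15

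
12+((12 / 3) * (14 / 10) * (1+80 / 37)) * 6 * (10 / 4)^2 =25014 / 37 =676.05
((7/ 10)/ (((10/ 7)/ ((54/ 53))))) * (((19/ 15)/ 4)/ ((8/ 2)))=8379/ 212000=0.04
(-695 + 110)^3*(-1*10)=2002016250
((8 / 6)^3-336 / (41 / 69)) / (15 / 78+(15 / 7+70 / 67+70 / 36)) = -3800528368 / 35936295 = -105.76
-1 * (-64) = 64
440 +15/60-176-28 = 945/4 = 236.25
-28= -28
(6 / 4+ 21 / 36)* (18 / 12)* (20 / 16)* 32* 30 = 3750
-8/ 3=-2.67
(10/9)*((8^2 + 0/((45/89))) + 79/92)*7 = 23205/46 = 504.46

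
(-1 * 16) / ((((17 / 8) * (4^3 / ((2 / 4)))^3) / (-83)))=83 / 278528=0.00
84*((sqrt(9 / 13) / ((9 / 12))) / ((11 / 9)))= 76.25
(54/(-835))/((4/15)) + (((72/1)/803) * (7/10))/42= -323211/1341010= -0.24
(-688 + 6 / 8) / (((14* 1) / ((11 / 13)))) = -41.54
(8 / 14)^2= 16 / 49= 0.33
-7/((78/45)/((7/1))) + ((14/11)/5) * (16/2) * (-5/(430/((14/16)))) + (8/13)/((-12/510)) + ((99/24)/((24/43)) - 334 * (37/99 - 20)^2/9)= -226298168524157/15778825920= -14341.89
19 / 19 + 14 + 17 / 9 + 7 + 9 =296 / 9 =32.89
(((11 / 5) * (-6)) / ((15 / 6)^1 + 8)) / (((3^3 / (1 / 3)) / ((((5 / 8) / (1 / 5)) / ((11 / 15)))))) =-25 / 378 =-0.07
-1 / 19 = -0.05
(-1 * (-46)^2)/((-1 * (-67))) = -2116/67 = -31.58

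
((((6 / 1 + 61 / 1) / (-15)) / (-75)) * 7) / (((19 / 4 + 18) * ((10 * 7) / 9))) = 134 / 56875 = 0.00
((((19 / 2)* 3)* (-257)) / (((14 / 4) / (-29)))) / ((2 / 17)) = 7221957 / 14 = 515854.07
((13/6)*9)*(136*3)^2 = 3246048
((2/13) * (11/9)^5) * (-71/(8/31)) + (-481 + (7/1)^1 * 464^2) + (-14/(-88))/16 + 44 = 1506519.57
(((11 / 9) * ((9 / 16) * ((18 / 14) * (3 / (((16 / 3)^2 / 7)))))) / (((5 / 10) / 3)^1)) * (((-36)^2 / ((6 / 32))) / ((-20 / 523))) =-113236299 / 160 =-707726.87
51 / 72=17 / 24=0.71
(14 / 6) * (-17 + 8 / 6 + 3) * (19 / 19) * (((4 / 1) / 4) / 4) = -133 / 18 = -7.39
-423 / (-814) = 423 / 814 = 0.52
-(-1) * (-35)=-35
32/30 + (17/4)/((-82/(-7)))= 1.43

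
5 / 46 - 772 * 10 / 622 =-176005 / 14306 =-12.30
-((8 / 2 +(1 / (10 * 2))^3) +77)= -648001 / 8000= -81.00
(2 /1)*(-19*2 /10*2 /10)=-38 /25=-1.52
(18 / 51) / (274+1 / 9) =54 / 41939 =0.00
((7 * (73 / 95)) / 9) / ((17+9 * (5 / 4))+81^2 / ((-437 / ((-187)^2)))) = -47012 / 41295467475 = -0.00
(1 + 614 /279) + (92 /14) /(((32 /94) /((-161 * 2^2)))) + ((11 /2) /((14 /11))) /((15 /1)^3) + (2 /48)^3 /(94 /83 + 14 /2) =-125828463650489 /10124352000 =-12428.30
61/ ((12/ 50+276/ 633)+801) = 321775/ 4228841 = 0.08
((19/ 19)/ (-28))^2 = 0.00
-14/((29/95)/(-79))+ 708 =125602/29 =4331.10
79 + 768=847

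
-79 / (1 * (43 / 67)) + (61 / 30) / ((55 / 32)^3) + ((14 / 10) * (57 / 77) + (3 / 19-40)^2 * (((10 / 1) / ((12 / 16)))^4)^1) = 52475574218616223304 / 1045968845625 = 50169347.24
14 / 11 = 1.27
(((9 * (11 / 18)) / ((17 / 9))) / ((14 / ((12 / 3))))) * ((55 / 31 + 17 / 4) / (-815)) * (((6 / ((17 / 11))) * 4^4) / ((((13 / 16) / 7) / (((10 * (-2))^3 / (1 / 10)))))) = 79968632832000 / 18984121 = 4212395.87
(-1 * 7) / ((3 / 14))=-98 / 3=-32.67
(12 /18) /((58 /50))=50 /87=0.57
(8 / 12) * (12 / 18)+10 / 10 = 13 / 9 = 1.44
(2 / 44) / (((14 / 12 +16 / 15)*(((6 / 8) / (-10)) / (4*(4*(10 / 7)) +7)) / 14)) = -7600 / 67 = -113.43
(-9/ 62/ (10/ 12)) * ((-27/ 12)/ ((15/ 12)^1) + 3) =-162/ 775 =-0.21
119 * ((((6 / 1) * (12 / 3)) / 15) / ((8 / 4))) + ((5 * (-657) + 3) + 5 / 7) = -111513 / 35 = -3186.09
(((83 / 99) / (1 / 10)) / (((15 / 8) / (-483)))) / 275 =-213808 / 27225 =-7.85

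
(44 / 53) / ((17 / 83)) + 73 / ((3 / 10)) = 668686 / 2703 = 247.39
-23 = -23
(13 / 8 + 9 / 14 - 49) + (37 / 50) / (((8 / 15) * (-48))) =-418979 / 8960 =-46.76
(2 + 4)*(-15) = -90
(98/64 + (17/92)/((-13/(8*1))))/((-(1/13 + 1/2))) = -2.46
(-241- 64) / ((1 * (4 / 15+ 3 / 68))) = -311100 / 317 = -981.39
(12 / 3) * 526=2104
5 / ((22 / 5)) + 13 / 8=243 / 88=2.76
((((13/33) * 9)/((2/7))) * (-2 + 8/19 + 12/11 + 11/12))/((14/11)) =13975/3344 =4.18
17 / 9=1.89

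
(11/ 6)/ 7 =11/ 42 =0.26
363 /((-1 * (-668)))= 363 /668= 0.54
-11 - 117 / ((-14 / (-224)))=-1883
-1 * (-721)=721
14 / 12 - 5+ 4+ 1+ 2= 19 / 6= 3.17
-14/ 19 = -0.74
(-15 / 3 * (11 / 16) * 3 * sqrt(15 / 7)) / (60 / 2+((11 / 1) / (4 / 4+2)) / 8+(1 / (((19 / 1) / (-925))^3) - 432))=0.00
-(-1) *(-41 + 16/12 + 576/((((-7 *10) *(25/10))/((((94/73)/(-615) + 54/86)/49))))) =-93904894889/2364844125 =-39.71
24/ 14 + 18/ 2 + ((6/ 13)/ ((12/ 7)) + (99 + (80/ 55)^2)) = 2468649/ 22022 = 112.10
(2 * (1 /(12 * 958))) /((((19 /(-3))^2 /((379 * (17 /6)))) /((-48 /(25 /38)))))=-77316 /227525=-0.34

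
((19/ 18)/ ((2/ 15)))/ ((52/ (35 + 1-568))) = -12635/ 156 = -80.99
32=32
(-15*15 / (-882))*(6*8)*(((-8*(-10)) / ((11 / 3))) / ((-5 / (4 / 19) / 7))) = -115200 / 1463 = -78.74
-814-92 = -906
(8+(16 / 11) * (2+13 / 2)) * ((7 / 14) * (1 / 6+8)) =2744 / 33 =83.15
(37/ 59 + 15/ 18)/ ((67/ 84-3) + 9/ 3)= 7238/ 3953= 1.83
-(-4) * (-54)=-216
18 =18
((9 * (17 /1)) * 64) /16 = 612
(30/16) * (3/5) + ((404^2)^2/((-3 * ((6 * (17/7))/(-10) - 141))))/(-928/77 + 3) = -287173360515913/41702904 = -6886171.78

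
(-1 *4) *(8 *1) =-32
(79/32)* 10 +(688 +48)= 12171/16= 760.69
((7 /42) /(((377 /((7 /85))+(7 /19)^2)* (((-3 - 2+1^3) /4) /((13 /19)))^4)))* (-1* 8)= -199927 /3132195201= -0.00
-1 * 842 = -842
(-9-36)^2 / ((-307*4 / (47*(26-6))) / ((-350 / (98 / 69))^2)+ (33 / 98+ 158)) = 138770503593750 / 10850600210161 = 12.79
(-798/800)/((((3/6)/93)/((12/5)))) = -111321/250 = -445.28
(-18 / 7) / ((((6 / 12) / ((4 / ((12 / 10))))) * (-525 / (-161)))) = -184 / 35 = -5.26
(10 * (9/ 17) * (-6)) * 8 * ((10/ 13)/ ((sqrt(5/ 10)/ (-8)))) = 345600 * sqrt(2)/ 221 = 2211.55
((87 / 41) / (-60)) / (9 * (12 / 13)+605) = -377 / 6537860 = -0.00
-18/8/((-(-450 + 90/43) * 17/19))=-817/145520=-0.01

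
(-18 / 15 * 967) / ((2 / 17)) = -49317 / 5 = -9863.40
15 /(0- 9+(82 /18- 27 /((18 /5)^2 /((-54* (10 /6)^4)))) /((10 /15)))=180 /15599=0.01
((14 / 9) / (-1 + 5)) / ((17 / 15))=35 / 102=0.34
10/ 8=5/ 4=1.25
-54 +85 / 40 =-415 / 8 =-51.88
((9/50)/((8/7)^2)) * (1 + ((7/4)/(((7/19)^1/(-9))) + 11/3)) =-67179/12800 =-5.25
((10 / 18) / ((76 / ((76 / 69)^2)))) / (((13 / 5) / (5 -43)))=-72200 / 557037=-0.13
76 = 76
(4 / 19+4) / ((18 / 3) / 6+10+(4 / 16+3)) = 320 / 1083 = 0.30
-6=-6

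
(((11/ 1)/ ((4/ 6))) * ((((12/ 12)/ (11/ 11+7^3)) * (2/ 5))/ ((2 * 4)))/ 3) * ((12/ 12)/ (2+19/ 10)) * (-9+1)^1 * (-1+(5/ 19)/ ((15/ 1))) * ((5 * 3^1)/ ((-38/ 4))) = -1540/ 605397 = -0.00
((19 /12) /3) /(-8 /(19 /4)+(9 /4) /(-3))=-361 /1665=-0.22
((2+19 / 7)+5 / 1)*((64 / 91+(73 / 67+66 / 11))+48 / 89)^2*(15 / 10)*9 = 18766005001963542 / 2061154008823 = 9104.61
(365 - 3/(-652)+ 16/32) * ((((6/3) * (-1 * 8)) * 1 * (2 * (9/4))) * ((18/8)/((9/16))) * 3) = -51474744/163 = -315795.98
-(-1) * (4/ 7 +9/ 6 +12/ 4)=71/ 14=5.07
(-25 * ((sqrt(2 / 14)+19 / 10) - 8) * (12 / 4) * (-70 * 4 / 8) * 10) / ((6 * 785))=-10675 / 314+125 * sqrt(7) / 157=-31.89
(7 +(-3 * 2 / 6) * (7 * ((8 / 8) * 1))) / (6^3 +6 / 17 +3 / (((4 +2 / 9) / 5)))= 0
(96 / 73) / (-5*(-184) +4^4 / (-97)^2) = 0.00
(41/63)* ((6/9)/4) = 41/378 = 0.11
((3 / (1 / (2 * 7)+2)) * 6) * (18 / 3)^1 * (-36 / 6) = -9072 / 29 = -312.83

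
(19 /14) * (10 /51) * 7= 95 /51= 1.86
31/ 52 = 0.60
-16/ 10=-8/ 5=-1.60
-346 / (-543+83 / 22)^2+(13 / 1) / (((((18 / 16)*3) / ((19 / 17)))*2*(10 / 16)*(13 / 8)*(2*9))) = 338798261288 / 2906794033695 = 0.12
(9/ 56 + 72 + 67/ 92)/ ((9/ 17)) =1595977/ 11592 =137.68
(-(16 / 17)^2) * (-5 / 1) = 1280 / 289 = 4.43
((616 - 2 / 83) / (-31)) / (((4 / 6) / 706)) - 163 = -21205.53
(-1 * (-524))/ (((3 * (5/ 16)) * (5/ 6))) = 16768/ 25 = 670.72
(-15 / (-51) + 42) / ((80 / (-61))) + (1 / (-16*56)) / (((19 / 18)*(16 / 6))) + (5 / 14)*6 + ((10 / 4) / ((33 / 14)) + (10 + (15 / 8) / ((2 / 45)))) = 4420203433 / 191009280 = 23.14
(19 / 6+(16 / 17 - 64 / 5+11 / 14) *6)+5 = -58.27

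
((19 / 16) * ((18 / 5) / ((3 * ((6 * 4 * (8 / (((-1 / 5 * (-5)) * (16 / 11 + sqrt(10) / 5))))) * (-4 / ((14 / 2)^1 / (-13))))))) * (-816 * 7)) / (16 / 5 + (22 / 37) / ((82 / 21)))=-72028677 / 29088488 - 72028677 * sqrt(10) / 211552640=-3.55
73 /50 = 1.46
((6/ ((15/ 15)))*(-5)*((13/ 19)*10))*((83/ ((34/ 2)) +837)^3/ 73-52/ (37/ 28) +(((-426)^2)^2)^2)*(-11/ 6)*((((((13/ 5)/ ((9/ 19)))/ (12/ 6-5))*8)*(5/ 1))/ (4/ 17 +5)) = -3567518776177172342352027394336000/ 625251789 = -5705731417230974675950951.00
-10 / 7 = -1.43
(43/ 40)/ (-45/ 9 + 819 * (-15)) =-43/ 491600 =-0.00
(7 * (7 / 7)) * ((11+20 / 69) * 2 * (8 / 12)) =21812 / 207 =105.37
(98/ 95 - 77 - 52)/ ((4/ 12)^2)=-109413/ 95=-1151.72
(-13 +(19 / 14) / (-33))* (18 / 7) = -18075 / 539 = -33.53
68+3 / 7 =479 / 7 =68.43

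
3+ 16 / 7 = 37 / 7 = 5.29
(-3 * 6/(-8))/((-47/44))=-99/47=-2.11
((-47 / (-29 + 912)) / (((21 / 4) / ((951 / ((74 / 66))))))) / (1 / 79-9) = 77683386 / 81187435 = 0.96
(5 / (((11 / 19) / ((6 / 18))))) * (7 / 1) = 665 / 33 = 20.15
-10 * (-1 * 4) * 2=80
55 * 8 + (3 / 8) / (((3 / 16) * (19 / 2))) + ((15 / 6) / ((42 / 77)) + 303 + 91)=191245 / 228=838.79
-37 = -37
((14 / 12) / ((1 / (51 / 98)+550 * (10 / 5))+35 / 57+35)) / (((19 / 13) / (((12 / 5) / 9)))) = 1547 / 8267040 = 0.00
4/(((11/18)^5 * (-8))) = -944784/161051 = -5.87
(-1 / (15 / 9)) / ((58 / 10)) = -3 / 29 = -0.10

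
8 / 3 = 2.67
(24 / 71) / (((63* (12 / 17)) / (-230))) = -7820 / 4473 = -1.75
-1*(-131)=131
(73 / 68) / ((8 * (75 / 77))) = 5621 / 40800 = 0.14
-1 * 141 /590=-141 /590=-0.24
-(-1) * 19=19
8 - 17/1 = -9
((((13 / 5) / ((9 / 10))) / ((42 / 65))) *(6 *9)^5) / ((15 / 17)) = 16286186592 / 7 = 2326598084.57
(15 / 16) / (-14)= -15 / 224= -0.07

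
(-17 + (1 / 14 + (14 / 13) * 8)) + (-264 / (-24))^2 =20509 / 182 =112.69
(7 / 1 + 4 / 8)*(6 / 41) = 45 / 41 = 1.10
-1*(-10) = 10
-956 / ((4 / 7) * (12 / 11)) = -18403 / 12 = -1533.58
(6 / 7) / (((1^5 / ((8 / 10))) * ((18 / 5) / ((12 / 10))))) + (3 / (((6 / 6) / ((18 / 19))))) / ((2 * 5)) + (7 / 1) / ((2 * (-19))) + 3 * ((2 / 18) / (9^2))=5659 / 17010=0.33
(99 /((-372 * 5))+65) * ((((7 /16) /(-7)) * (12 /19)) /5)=-120801 /235600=-0.51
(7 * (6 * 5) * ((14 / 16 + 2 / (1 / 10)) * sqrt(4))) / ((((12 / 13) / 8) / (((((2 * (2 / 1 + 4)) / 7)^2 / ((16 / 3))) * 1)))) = 293085 / 7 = 41869.29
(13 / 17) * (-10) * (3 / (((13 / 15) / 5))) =-2250 / 17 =-132.35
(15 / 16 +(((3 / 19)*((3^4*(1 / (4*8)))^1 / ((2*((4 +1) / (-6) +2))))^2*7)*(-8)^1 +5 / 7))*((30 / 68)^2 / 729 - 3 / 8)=10458267779 / 3188118528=3.28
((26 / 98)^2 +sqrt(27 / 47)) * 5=845 / 2401 +15 * sqrt(141) / 47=4.14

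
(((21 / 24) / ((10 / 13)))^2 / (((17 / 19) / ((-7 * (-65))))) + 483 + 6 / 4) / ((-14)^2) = 24860569 / 4264960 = 5.83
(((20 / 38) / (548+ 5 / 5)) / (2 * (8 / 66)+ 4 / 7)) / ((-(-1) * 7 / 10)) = 275 / 163419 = 0.00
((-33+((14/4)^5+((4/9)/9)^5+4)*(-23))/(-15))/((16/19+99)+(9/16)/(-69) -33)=119021495079035425/9776308865643018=12.17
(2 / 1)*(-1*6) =-12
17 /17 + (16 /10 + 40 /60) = 49 /15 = 3.27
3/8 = 0.38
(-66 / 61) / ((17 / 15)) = -990 / 1037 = -0.95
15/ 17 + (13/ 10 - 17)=-2519/ 170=-14.82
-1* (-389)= 389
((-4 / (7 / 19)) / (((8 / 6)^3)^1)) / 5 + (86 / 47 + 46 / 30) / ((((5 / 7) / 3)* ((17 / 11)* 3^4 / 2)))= -125109227 / 181213200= -0.69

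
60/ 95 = 12/ 19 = 0.63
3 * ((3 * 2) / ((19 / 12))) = 216 / 19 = 11.37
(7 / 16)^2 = 49 / 256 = 0.19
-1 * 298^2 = -88804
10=10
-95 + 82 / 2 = -54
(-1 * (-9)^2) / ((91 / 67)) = -5427 / 91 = -59.64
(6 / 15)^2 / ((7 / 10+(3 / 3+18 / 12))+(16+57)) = 4 / 1905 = 0.00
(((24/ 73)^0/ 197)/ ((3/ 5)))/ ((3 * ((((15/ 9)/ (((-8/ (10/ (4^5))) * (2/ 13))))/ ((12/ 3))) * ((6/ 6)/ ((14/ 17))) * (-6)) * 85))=229376/ 166529025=0.00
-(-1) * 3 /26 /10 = 3 /260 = 0.01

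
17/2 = 8.50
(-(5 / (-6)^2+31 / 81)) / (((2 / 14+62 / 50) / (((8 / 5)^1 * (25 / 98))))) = -21125 / 137214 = -0.15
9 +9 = 18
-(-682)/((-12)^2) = 341/72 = 4.74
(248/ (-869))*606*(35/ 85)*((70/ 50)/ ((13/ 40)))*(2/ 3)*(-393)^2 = -6066025249536/ 192049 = -31585820.54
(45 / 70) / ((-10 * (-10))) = 9 / 1400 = 0.01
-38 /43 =-0.88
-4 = -4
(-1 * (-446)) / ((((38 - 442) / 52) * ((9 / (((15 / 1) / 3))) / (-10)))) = 289900 / 909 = 318.92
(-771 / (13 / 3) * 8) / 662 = -9252 / 4303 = -2.15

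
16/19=0.84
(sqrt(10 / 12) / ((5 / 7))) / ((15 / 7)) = 49 * sqrt(30) / 450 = 0.60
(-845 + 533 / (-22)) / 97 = -19123 / 2134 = -8.96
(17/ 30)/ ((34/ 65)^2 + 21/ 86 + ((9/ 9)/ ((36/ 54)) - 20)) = -617695/ 19601502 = -0.03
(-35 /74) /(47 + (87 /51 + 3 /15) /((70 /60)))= -20825 /2141338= -0.01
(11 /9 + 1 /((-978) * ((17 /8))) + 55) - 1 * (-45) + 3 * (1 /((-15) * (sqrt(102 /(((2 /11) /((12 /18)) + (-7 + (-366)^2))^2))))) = 2524369 /24939 - 736721 * sqrt(102) /2805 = -2551.37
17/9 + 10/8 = 113/36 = 3.14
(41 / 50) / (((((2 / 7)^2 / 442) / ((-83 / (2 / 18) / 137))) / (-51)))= 16914648933 / 13700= 1234645.91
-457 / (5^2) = -457 / 25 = -18.28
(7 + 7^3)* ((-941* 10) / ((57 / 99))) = -108685500 / 19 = -5720289.47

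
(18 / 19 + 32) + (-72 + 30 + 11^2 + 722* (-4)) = -52745 / 19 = -2776.05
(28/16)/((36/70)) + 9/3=461/72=6.40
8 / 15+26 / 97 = 1166 / 1455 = 0.80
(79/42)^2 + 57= 106789/1764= 60.54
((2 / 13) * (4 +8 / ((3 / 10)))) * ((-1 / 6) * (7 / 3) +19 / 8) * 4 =1012 / 27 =37.48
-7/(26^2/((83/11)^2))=-48223/81796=-0.59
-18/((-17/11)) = 198/17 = 11.65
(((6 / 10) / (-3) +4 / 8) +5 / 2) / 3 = 14 / 15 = 0.93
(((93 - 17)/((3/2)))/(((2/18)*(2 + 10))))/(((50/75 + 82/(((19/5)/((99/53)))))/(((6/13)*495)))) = 85237515/402298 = 211.88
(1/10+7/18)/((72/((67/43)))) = 0.01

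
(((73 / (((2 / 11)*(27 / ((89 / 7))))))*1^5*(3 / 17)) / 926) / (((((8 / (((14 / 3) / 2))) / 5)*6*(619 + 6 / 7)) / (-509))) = -1273184605 / 177045362496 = -0.01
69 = 69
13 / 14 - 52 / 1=-715 / 14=-51.07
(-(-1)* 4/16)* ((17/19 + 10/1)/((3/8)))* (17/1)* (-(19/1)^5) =-305733066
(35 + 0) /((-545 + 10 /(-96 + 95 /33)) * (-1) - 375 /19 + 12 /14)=2043545 /30724856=0.07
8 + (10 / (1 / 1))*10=108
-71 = -71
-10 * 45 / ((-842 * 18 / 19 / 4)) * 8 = 7600 / 421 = 18.05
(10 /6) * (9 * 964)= 14460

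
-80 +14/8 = -313/4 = -78.25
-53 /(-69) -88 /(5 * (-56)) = 2614 /2415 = 1.08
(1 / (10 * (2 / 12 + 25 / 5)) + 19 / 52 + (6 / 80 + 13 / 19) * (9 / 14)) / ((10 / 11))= 41167621 / 42879200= 0.96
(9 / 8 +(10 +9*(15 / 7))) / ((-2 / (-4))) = 1703 / 28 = 60.82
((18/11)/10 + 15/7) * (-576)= -511488/385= -1328.54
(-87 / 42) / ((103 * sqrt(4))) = -29 / 2884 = -0.01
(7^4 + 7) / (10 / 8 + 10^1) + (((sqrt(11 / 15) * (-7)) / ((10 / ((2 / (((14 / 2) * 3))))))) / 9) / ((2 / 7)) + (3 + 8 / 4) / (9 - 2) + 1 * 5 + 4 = 70484 / 315 - 7 * sqrt(165) / 4050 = 223.74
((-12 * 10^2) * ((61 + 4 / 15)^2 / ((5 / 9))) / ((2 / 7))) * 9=-1276976232 / 5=-255395246.40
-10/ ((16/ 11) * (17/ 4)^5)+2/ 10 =1384657/ 7099285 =0.20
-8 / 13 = -0.62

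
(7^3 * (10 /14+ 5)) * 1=1960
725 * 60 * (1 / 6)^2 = 3625 / 3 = 1208.33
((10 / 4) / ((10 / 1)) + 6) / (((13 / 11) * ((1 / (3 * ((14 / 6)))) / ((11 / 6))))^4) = 12866891832025 / 148060224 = 86903.10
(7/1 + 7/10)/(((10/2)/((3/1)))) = 231/50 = 4.62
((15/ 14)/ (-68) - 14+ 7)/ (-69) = 0.10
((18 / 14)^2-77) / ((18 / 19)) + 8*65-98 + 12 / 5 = 760432 / 2205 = 344.87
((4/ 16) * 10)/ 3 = 5/ 6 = 0.83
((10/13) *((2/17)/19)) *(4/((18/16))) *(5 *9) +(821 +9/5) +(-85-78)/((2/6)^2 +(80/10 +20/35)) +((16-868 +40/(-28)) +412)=363.36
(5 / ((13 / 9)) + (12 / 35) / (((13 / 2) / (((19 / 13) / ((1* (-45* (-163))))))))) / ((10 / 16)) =5.54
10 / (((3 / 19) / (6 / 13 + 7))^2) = 33966490 / 1521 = 22331.68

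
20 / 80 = 1 / 4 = 0.25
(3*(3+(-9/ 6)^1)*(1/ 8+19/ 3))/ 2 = 465/ 32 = 14.53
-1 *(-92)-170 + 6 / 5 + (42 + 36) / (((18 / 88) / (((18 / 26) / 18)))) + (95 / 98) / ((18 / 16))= -135104 / 2205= -61.27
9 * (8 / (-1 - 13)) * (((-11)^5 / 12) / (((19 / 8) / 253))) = 977901672 / 133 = 7352644.15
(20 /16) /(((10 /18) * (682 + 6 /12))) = 3 /910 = 0.00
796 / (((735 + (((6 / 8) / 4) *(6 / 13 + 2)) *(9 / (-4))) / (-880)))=-18212480 / 19083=-954.38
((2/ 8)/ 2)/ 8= 1/ 64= 0.02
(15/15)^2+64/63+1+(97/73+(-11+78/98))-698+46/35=-113085181/160965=-702.55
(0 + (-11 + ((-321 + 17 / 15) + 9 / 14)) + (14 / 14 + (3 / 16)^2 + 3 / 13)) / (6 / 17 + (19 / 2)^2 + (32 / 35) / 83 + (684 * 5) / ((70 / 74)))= -162195921673 / 1827300735936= -0.09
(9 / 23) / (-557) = -0.00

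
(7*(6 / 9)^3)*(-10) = -20.74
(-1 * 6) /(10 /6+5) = -9 /10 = -0.90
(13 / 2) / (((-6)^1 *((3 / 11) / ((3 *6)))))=-143 / 2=-71.50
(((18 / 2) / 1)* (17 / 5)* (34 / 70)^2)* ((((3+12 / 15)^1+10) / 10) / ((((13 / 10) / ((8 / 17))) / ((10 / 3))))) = 957168 / 79625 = 12.02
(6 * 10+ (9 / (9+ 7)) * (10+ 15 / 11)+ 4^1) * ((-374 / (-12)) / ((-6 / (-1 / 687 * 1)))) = 210613 / 395712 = 0.53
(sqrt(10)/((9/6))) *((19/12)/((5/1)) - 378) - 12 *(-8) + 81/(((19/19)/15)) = 1311 - 22661 *sqrt(10)/90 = 514.77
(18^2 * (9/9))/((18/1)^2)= 1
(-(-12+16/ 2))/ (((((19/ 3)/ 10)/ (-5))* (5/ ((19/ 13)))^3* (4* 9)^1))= -722/ 32955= -0.02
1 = 1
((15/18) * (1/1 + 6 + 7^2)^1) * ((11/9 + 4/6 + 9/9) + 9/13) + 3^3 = 68137/351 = 194.12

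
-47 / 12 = -3.92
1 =1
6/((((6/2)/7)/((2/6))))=4.67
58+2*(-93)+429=301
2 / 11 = 0.18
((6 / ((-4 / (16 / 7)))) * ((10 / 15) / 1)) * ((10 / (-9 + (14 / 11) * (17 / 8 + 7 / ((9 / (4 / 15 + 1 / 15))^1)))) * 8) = 1520640 / 49609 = 30.65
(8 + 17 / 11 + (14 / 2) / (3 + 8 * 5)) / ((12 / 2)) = 2296 / 1419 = 1.62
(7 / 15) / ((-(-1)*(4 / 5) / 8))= 4.67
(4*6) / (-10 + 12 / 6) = -3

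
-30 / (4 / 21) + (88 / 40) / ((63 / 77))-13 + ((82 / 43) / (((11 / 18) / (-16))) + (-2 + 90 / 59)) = -548072341 / 2511630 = -218.21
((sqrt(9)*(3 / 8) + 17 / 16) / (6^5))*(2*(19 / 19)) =35 / 62208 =0.00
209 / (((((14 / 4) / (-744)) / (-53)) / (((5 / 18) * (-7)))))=-13735480 / 3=-4578493.33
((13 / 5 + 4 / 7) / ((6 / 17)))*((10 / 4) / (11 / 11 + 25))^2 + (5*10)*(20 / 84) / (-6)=-647695 / 340704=-1.90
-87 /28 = -3.11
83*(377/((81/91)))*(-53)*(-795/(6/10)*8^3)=102381748851200/81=1263972208039.51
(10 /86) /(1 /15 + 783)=0.00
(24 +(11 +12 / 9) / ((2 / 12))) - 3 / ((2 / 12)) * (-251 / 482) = 25877 / 241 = 107.37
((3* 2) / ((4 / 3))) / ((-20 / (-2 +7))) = -9 / 8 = -1.12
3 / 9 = 1 / 3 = 0.33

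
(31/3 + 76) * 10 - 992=-386/3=-128.67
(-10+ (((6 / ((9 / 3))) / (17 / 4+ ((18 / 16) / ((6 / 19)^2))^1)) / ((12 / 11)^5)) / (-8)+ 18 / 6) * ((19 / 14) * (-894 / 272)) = 306800755477 / 9811113984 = 31.27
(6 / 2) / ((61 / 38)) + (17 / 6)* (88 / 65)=67858 / 11895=5.70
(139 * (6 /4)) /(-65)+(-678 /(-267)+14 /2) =73257 /11570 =6.33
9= 9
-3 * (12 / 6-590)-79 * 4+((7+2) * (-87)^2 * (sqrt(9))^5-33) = 16554818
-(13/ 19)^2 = -169/ 361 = -0.47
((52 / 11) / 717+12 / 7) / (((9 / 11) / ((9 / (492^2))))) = 5938 / 75932451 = 0.00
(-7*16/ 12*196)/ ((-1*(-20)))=-1372/ 15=-91.47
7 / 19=0.37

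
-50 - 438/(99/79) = -13184/33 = -399.52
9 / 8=1.12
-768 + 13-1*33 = -788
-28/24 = -7/6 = -1.17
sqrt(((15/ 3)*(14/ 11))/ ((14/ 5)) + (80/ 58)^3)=5*sqrt(16763131)/ 9251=2.21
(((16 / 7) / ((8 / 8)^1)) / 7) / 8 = 0.04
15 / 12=5 / 4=1.25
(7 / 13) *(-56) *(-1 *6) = 2352 / 13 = 180.92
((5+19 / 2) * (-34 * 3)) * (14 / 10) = -2070.60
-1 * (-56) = 56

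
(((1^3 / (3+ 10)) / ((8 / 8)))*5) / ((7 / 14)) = 10 / 13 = 0.77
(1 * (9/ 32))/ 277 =9/ 8864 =0.00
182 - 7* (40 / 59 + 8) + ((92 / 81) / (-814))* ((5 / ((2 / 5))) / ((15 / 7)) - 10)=707571679 / 5835159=121.26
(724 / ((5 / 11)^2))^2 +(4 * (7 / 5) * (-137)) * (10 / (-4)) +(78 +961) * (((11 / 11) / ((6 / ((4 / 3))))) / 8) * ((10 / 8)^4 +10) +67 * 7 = 70743648259631 / 5760000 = 12281883.38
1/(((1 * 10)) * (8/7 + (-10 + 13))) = 7/290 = 0.02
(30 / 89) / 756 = 0.00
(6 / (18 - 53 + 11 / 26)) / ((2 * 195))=-2 / 4495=-0.00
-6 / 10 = -3 / 5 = -0.60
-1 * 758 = -758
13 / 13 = 1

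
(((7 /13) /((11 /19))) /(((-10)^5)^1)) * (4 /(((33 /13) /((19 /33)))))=-2527 /299475000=-0.00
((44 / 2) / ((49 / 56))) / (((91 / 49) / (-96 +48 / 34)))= -283008 / 221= -1280.58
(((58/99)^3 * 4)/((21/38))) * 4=118628096/20376279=5.82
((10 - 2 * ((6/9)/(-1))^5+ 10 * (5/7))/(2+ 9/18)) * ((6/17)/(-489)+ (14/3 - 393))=-2703.77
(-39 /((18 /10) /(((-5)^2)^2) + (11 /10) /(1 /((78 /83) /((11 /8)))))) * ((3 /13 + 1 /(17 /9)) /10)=-4357500 /1109233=-3.93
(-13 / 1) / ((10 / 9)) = -117 / 10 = -11.70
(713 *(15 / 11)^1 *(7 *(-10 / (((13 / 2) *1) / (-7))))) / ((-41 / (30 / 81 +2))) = -223596800 / 52767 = -4237.44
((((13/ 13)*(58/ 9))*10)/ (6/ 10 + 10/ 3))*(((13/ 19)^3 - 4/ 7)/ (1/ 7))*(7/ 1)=-81585700/ 404681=-201.60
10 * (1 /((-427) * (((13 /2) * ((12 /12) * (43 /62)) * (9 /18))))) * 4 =-9920 /238693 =-0.04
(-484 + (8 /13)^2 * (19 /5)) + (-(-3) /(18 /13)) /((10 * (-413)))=-2020880581 /4187820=-482.56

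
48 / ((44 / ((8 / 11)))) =96 / 121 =0.79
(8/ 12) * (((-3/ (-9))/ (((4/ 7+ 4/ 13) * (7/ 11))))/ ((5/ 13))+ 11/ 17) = 44803/ 30600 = 1.46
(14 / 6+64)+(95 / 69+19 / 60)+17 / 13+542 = 10967341 / 17940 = 611.33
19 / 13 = 1.46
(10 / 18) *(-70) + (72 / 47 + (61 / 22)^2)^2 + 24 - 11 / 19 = 6153367580395 / 88487627184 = 69.54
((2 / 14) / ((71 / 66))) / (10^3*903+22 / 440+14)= 1320 / 8975959657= 0.00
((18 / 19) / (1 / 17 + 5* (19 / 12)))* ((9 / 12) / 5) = 2754 / 154565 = 0.02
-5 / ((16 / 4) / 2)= -5 / 2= -2.50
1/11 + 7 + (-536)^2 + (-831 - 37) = 3150786/11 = 286435.09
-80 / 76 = -20 / 19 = -1.05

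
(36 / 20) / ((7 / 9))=81 / 35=2.31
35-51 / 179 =6214 / 179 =34.72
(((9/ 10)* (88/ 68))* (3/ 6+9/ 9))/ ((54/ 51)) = 1.65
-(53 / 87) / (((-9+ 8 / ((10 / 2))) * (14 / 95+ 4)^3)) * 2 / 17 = 227204375 / 1673510986716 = 0.00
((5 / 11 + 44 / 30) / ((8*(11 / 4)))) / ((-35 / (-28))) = 634 / 9075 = 0.07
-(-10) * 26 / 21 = 260 / 21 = 12.38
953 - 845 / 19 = 17262 / 19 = 908.53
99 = 99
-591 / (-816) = 197 / 272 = 0.72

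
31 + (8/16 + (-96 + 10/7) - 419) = -482.07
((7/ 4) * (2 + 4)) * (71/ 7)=213/ 2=106.50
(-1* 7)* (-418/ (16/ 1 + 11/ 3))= 8778/ 59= 148.78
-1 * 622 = -622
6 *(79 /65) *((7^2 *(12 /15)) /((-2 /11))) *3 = -1532916 /325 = -4716.66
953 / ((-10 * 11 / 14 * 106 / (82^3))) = -1839087964 / 2915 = -630904.96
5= 5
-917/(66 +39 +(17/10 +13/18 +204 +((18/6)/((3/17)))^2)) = -41265/27019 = -1.53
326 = 326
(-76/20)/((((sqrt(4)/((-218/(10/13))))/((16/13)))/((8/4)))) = 33136/25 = 1325.44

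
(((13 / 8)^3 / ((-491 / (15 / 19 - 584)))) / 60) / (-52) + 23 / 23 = 1144474831 / 1146347520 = 1.00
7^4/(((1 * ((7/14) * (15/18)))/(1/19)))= 28812/95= 303.28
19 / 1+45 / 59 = 1166 / 59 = 19.76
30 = 30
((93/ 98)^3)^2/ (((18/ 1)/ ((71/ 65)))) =5104033669431/ 115159509512320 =0.04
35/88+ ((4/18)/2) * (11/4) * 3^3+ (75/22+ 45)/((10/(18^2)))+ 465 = 179705/88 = 2042.10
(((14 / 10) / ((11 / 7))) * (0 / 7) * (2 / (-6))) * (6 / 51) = 0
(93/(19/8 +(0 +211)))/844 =62/120059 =0.00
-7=-7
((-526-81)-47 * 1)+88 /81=-52886 /81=-652.91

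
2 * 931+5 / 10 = 3725 / 2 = 1862.50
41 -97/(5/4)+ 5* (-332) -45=-8708/5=-1741.60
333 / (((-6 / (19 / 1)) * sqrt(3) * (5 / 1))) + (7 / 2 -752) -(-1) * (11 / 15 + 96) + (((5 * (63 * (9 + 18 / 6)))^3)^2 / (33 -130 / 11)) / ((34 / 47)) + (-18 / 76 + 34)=214909793300676528742345109 / 1128885 -703 * sqrt(3) / 10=190373504210505524127.69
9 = 9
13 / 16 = 0.81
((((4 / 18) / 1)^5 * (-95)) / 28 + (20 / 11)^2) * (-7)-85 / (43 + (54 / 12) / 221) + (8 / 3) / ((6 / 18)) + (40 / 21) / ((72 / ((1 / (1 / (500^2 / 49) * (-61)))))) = -10981669638206590 / 568523208023001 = -19.32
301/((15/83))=24983/15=1665.53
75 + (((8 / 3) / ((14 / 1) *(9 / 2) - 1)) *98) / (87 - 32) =384017 / 5115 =75.08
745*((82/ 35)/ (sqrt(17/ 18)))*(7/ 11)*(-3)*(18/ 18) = -109962*sqrt(34)/ 187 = -3428.79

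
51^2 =2601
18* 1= 18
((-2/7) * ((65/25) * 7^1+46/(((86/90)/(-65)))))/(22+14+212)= 668837/186620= 3.58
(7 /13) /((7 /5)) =5 /13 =0.38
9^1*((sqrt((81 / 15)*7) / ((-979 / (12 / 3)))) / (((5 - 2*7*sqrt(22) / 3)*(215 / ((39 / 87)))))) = 12636*sqrt(105) / 24947313655 + 58968*sqrt(2310) / 124736568275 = 0.00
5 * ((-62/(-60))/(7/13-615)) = -403/47928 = -0.01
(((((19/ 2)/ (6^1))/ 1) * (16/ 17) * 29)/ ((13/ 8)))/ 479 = 17632/ 317577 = 0.06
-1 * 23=-23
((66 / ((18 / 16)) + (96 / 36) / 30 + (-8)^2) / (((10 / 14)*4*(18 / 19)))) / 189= 0.24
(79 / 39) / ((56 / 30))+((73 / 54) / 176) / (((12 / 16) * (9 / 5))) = 6368225 / 5837832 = 1.09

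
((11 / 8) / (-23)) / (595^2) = -11 / 65140600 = -0.00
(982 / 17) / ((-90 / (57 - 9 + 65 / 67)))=-94763 / 3015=-31.43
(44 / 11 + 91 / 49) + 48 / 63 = 139 / 21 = 6.62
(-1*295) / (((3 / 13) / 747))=-954915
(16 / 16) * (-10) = -10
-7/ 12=-0.58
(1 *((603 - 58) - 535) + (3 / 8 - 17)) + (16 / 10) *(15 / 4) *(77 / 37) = 1735 / 296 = 5.86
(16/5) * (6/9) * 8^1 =256/15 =17.07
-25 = -25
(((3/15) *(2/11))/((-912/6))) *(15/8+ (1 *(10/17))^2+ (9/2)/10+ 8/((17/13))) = -101597/48320800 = -0.00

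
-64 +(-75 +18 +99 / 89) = -10670 / 89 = -119.89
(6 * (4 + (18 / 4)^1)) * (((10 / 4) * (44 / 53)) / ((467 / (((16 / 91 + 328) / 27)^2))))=1667775387520 / 49806016533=33.49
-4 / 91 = -0.04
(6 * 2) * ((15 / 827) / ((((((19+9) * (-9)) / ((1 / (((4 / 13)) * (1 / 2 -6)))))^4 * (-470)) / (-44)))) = 28561 / 46362951140470272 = 0.00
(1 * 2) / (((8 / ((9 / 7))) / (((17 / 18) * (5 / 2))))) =85 / 112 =0.76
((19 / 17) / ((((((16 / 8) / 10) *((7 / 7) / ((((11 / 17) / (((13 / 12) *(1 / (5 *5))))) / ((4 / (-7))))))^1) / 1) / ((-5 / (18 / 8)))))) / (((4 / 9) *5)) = 548625 / 3757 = 146.03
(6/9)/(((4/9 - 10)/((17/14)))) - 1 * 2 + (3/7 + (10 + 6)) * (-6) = -60595/602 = -100.66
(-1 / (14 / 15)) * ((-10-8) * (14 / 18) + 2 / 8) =825 / 56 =14.73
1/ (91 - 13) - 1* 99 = -7721/ 78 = -98.99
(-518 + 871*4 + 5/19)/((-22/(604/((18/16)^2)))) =-1089306752/16929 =-64345.61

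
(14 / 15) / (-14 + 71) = 14 / 855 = 0.02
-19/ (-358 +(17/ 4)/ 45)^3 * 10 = 1108080000/ 267376254054967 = 0.00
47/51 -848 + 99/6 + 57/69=-1946599/2346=-829.75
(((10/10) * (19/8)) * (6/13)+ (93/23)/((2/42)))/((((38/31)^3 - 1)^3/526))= 715298093166858608091/9434865828651718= 75814.34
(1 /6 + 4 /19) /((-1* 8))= -43 /912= -0.05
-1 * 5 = -5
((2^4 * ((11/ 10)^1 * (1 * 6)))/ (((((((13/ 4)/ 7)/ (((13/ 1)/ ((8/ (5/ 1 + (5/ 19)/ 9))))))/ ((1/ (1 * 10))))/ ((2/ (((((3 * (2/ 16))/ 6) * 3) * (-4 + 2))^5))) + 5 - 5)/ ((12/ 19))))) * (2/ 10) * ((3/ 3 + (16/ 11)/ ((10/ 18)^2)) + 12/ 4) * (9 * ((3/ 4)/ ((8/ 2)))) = -189057204224/ 2030625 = -93102.96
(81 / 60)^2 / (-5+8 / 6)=-2187 / 4400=-0.50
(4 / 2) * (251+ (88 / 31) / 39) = 607094 / 1209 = 502.15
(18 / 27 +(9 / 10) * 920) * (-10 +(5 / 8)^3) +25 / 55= -22764265 / 2816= -8083.90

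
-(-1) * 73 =73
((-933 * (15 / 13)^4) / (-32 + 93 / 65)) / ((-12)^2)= 26240625 / 69847024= 0.38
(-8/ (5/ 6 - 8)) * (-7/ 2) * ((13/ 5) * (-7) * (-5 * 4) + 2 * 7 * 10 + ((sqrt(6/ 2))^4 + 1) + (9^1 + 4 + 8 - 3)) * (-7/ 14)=44688/ 43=1039.26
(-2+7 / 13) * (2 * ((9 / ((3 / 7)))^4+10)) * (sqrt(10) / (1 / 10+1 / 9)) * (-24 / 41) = 840201120 * sqrt(10) / 533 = 4984895.37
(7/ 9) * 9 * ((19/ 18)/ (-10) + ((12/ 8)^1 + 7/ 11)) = 28147/ 1980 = 14.22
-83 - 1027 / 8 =-1691 / 8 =-211.38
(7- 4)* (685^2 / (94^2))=1407675 / 8836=159.31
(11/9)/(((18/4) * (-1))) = -22/81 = -0.27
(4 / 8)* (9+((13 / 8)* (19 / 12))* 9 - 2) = 965 / 64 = 15.08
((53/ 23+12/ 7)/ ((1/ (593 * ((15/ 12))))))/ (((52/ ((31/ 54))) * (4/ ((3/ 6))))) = 59469005/ 14466816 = 4.11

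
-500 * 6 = -3000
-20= -20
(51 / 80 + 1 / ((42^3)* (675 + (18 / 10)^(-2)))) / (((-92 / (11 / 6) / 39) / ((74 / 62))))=-0.59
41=41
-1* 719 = -719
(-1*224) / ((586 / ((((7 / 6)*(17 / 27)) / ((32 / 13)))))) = -10829 / 94932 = -0.11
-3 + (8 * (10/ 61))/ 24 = -539/ 183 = -2.95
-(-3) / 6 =1 / 2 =0.50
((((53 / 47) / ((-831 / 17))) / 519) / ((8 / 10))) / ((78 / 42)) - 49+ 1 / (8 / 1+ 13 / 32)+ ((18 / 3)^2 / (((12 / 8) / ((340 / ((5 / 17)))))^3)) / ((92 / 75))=87604287047725252968823 / 6521533045092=13433081829.38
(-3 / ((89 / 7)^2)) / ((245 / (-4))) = 12 / 39605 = 0.00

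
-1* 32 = -32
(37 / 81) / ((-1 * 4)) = -37 / 324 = -0.11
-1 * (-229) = 229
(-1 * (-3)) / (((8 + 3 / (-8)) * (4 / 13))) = 78 / 61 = 1.28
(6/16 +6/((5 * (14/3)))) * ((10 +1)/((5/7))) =1947/200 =9.74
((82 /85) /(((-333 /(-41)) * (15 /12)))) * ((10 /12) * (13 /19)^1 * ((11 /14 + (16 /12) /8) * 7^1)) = 349648 /968031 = 0.36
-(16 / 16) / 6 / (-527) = 1 / 3162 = 0.00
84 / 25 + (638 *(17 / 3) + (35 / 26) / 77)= 77621347 / 21450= 3618.71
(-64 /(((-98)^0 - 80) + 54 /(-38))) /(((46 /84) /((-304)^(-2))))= 21 /1335472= 0.00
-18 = -18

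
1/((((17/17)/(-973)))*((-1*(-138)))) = -973/138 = -7.05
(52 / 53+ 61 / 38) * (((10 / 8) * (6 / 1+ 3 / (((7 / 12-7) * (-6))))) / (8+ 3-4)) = 3047265 / 1085546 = 2.81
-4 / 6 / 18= -1 / 27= -0.04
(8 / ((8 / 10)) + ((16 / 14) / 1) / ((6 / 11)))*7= 254 / 3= 84.67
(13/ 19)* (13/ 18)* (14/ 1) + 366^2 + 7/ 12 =91631035/ 684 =133963.50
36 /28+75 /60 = 71 /28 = 2.54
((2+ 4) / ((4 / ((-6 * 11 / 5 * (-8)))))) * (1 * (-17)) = -13464 / 5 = -2692.80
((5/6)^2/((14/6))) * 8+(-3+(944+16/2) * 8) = 159923/21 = 7615.38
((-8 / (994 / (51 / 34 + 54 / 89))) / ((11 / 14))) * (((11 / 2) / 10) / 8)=-75 / 50552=-0.00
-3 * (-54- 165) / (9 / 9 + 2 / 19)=4161 / 7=594.43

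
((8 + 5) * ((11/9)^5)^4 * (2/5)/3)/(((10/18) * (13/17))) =22873499827707040312834/101313878825474406675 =225.77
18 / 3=6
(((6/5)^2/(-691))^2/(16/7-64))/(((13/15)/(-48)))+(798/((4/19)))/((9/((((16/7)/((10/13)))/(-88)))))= -728265758641/51209837250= -14.22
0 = 0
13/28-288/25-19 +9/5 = -19779/700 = -28.26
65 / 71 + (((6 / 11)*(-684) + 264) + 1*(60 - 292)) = -265677 / 781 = -340.18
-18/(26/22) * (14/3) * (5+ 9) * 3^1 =-38808/13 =-2985.23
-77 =-77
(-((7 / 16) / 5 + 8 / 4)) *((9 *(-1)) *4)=1503 / 20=75.15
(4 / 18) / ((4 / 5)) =5 / 18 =0.28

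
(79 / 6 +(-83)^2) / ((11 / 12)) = 82826 / 11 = 7529.64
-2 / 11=-0.18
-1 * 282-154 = -436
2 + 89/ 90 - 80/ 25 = -19/ 90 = -0.21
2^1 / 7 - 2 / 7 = 0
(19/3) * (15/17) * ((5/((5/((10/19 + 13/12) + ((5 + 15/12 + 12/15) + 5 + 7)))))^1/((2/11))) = 32384/51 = 634.98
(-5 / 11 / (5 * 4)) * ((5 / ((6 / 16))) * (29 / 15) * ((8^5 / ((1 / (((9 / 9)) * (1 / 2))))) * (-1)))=950272 / 99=9598.71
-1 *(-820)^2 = -672400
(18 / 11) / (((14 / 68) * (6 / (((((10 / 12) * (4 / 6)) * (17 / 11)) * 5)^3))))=2610031250 / 24904341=104.80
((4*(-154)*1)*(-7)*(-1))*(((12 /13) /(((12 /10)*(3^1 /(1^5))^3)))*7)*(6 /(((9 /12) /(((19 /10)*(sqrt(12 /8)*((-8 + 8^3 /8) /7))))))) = -18351872*sqrt(6) /351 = -128070.43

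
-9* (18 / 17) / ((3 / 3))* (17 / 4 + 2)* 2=-2025 / 17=-119.12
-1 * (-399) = 399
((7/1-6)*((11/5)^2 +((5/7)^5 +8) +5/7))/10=5773297/4201750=1.37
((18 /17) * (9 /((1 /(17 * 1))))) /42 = 27 /7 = 3.86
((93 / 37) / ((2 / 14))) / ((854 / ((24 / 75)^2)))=0.00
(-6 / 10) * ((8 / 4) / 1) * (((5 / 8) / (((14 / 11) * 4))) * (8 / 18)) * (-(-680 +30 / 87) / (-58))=36135 / 47096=0.77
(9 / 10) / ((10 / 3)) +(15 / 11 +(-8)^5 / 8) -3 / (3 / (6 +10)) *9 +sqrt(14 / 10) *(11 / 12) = -4662203 / 1100 +11 *sqrt(35) / 60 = -4237.28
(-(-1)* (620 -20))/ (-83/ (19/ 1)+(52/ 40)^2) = -1140000/ 5089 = -224.01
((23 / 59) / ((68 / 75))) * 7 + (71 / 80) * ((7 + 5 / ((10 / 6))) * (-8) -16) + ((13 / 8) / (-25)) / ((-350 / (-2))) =-2885302789 / 35105000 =-82.19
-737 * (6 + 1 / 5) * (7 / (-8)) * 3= 479787 / 40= 11994.68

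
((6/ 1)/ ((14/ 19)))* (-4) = -228/ 7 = -32.57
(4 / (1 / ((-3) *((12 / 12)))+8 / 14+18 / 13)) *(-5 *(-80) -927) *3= -1726452 / 443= -3897.18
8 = 8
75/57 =25/19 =1.32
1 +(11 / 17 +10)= 198 / 17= 11.65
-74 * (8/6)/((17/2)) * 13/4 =-1924/51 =-37.73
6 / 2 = 3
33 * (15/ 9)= 55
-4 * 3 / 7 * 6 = -72 / 7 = -10.29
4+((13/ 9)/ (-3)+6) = 257/ 27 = 9.52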